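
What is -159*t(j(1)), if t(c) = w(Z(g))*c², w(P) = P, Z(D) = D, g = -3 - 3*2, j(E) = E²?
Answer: 1431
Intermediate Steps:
g = -9 (g = -3 - 6 = -9)
t(c) = -9*c²
-159*t(j(1)) = -(-1431)*(1²)² = -(-1431)*1² = -(-1431) = -159*(-9) = 1431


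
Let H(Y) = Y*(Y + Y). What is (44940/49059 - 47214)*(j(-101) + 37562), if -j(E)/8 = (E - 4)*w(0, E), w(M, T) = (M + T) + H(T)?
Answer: -13195081728955924/16353 ≈ -8.0689e+11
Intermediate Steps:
H(Y) = 2*Y² (H(Y) = Y*(2*Y) = 2*Y²)
w(M, T) = M + T + 2*T² (w(M, T) = (M + T) + 2*T² = M + T + 2*T²)
j(E) = -8*(-4 + E)*(E + 2*E²) (j(E) = -8*(E - 4)*(0 + E + 2*E²) = -8*(-4 + E)*(E + 2*E²))
(44940/49059 - 47214)*(j(-101) + 37562) = (44940/49059 - 47214)*(-8*(-101)*(1 + 2*(-101))*(-4 - 101) + 37562) = (44940*(1/49059) - 47214)*(-8*(-101)*(1 - 202)*(-105) + 37562) = (14980/16353 - 47214)*(-8*(-101)*(-201)*(-105) + 37562) = -772075562*(17052840 + 37562)/16353 = -772075562/16353*17090402 = -13195081728955924/16353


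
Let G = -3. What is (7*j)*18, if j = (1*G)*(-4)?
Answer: 1512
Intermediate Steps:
j = 12 (j = (1*(-3))*(-4) = -3*(-4) = 12)
(7*j)*18 = (7*12)*18 = 84*18 = 1512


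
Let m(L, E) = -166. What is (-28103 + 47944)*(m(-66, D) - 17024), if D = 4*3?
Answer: -341066790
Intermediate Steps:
D = 12
(-28103 + 47944)*(m(-66, D) - 17024) = (-28103 + 47944)*(-166 - 17024) = 19841*(-17190) = -341066790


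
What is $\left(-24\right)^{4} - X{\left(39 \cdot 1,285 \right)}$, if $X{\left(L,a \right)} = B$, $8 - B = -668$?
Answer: $331100$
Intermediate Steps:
$B = 676$ ($B = 8 - -668 = 8 + 668 = 676$)
$X{\left(L,a \right)} = 676$
$\left(-24\right)^{4} - X{\left(39 \cdot 1,285 \right)} = \left(-24\right)^{4} - 676 = 331776 - 676 = 331100$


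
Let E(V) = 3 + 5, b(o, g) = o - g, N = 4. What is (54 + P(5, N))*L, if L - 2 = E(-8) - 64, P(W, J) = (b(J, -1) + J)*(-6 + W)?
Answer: -2430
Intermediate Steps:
E(V) = 8
P(W, J) = (1 + 2*J)*(-6 + W) (P(W, J) = ((J - 1*(-1)) + J)*(-6 + W) = ((J + 1) + J)*(-6 + W) = ((1 + J) + J)*(-6 + W) = (1 + 2*J)*(-6 + W))
L = -54 (L = 2 + (8 - 64) = 2 - 56 = -54)
(54 + P(5, N))*L = (54 + (-6 + 5 - 12*4 + 2*4*5))*(-54) = (54 + (-6 + 5 - 48 + 40))*(-54) = (54 - 9)*(-54) = 45*(-54) = -2430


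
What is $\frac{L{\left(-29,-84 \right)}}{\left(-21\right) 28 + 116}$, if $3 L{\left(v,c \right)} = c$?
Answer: $\frac{7}{118} \approx 0.059322$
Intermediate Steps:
$L{\left(v,c \right)} = \frac{c}{3}$
$\frac{L{\left(-29,-84 \right)}}{\left(-21\right) 28 + 116} = \frac{\frac{1}{3} \left(-84\right)}{\left(-21\right) 28 + 116} = - \frac{28}{-588 + 116} = - \frac{28}{-472} = \left(-28\right) \left(- \frac{1}{472}\right) = \frac{7}{118}$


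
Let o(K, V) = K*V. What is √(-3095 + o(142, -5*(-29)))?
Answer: √17495 ≈ 132.27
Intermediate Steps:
√(-3095 + o(142, -5*(-29))) = √(-3095 + 142*(-5*(-29))) = √(-3095 + 142*145) = √(-3095 + 20590) = √17495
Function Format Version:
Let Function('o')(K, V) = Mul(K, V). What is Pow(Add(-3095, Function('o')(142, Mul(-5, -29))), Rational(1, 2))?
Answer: Pow(17495, Rational(1, 2)) ≈ 132.27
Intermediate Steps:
Pow(Add(-3095, Function('o')(142, Mul(-5, -29))), Rational(1, 2)) = Pow(Add(-3095, Mul(142, Mul(-5, -29))), Rational(1, 2)) = Pow(Add(-3095, Mul(142, 145)), Rational(1, 2)) = Pow(Add(-3095, 20590), Rational(1, 2)) = Pow(17495, Rational(1, 2))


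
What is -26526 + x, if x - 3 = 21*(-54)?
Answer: -27657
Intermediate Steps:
x = -1131 (x = 3 + 21*(-54) = 3 - 1134 = -1131)
-26526 + x = -26526 - 1131 = -27657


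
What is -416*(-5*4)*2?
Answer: 16640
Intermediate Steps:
-416*(-5*4)*2 = -(-8320)*2 = -416*(-40) = 16640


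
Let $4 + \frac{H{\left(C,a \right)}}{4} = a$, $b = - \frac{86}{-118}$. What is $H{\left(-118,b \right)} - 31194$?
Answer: $- \frac{1841218}{59} \approx -31207.0$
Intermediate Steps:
$b = \frac{43}{59}$ ($b = \left(-86\right) \left(- \frac{1}{118}\right) = \frac{43}{59} \approx 0.72881$)
$H{\left(C,a \right)} = -16 + 4 a$
$H{\left(-118,b \right)} - 31194 = \left(-16 + 4 \cdot \frac{43}{59}\right) - 31194 = \left(-16 + \frac{172}{59}\right) - 31194 = - \frac{772}{59} - 31194 = - \frac{1841218}{59}$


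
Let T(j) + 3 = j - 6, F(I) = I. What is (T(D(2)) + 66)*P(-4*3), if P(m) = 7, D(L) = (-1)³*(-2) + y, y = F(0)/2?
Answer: 413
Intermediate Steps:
y = 0 (y = 0/2 = 0*(½) = 0)
D(L) = 2 (D(L) = (-1)³*(-2) + 0 = -1*(-2) + 0 = 2 + 0 = 2)
T(j) = -9 + j (T(j) = -3 + (j - 6) = -3 + (-6 + j) = -9 + j)
(T(D(2)) + 66)*P(-4*3) = ((-9 + 2) + 66)*7 = (-7 + 66)*7 = 59*7 = 413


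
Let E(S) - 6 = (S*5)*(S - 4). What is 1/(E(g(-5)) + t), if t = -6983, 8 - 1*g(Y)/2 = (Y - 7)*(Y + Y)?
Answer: 1/248383 ≈ 4.0260e-6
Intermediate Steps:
g(Y) = 16 - 4*Y*(-7 + Y) (g(Y) = 16 - 2*(Y - 7)*(Y + Y) = 16 - 2*(-7 + Y)*2*Y = 16 - 4*Y*(-7 + Y))
E(S) = 6 + 5*S*(-4 + S) (E(S) = 6 + (S*5)*(S - 4) = 6 + (5*S)*(-4 + S) = 6 + 5*S*(-4 + S))
1/(E(g(-5)) + t) = 1/((6 - 20*(16 - 4*(-5)² + 28*(-5)) + 5*(16 - 4*(-5)² + 28*(-5))²) - 6983) = 1/((6 - 20*(16 - 4*25 - 140) + 5*(16 - 4*25 - 140)²) - 6983) = 1/((6 - 20*(16 - 100 - 140) + 5*(16 - 100 - 140)²) - 6983) = 1/((6 - 20*(-224) + 5*(-224)²) - 6983) = 1/((6 + 4480 + 5*50176) - 6983) = 1/((6 + 4480 + 250880) - 6983) = 1/(255366 - 6983) = 1/248383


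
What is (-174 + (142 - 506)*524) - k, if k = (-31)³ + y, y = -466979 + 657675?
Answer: -351815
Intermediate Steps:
y = 190696
k = 160905 (k = (-31)³ + 190696 = -29791 + 190696 = 160905)
(-174 + (142 - 506)*524) - k = (-174 + (142 - 506)*524) - 1*160905 = (-174 - 364*524) - 160905 = (-174 - 190736) - 160905 = -190910 - 160905 = -351815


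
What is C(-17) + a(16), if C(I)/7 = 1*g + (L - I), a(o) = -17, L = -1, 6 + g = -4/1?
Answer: 25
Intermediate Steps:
g = -10 (g = -6 - 4/1 = -6 - 4*1 = -6 - 4 = -10)
C(I) = -77 - 7*I (C(I) = 7*(1*(-10) + (-1 - I)) = 7*(-10 + (-1 - I)) = 7*(-11 - I) = -77 - 7*I)
C(-17) + a(16) = (-77 - 7*(-17)) - 17 = (-77 + 119) - 17 = 42 - 17 = 25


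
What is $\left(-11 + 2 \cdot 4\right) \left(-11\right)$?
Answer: $33$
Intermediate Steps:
$\left(-11 + 2 \cdot 4\right) \left(-11\right) = \left(-11 + 8\right) \left(-11\right) = \left(-3\right) \left(-11\right) = 33$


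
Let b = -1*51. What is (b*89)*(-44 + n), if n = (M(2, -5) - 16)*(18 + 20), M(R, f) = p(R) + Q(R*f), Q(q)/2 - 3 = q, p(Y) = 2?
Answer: 5029212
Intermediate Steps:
b = -51
Q(q) = 6 + 2*q
M(R, f) = 8 + 2*R*f (M(R, f) = 2 + (6 + 2*(R*f)) = 2 + (6 + 2*R*f) = 8 + 2*R*f)
n = -1064 (n = ((8 + 2*2*(-5)) - 16)*(18 + 20) = ((8 - 20) - 16)*38 = (-12 - 16)*38 = -28*38 = -1064)
(b*89)*(-44 + n) = (-51*89)*(-44 - 1064) = -4539*(-1108) = 5029212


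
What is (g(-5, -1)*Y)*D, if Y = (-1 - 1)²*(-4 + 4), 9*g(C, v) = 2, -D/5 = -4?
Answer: 0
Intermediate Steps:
D = 20 (D = -5*(-4) = 20)
g(C, v) = 2/9 (g(C, v) = (⅑)*2 = 2/9)
Y = 0 (Y = (-2)²*0 = 4*0 = 0)
(g(-5, -1)*Y)*D = ((2/9)*0)*20 = 0*20 = 0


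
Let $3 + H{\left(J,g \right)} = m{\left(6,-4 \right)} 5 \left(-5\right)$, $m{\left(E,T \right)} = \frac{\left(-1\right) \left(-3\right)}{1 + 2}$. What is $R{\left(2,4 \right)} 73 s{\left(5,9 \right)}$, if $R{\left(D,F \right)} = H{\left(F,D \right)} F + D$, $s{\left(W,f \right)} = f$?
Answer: $-72270$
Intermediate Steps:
$m{\left(E,T \right)} = 1$ ($m{\left(E,T \right)} = \frac{3}{3} = 3 \cdot \frac{1}{3} = 1$)
$H{\left(J,g \right)} = -28$ ($H{\left(J,g \right)} = -3 + 1 \cdot 5 \left(-5\right) = -3 + 5 \left(-5\right) = -3 - 25 = -28$)
$R{\left(D,F \right)} = D - 28 F$ ($R{\left(D,F \right)} = - 28 F + D = D - 28 F$)
$R{\left(2,4 \right)} 73 s{\left(5,9 \right)} = \left(2 - 112\right) 73 \cdot 9 = \left(-110\right) 73 \cdot 9 = \left(-8030\right) 9 = -72270$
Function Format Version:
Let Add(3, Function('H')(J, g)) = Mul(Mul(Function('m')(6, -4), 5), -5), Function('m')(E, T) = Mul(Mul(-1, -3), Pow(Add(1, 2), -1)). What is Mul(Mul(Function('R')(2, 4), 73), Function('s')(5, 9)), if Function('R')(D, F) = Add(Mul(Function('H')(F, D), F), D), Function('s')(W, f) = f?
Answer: -72270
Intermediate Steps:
Function('m')(E, T) = 1 (Function('m')(E, T) = Mul(3, Pow(3, -1)) = Mul(3, Rational(1, 3)) = 1)
Function('H')(J, g) = -28 (Function('H')(J, g) = Add(-3, Mul(Mul(1, 5), -5)) = Add(-3, Mul(5, -5)) = Add(-3, -25) = -28)
Function('R')(D, F) = Add(D, Mul(-28, F)) (Function('R')(D, F) = Add(Mul(-28, F), D) = Add(D, Mul(-28, F)))
Mul(Mul(Function('R')(2, 4), 73), Function('s')(5, 9)) = Mul(Mul(Add(2, Mul(-28, 4)), 73), 9) = Mul(Mul(Add(2, -112), 73), 9) = Mul(Mul(-110, 73), 9) = Mul(-8030, 9) = -72270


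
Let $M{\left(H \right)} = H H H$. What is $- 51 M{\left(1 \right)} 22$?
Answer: $-1122$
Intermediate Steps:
$M{\left(H \right)} = H^{3}$ ($M{\left(H \right)} = H^{2} H = H^{3}$)
$- 51 M{\left(1 \right)} 22 = - 51 \cdot 1^{3} \cdot 22 = \left(-51\right) 1 \cdot 22 = \left(-51\right) 22 = -1122$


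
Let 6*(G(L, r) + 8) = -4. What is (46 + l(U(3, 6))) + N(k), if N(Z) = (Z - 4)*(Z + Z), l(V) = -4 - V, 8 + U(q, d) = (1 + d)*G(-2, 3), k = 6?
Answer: 404/3 ≈ 134.67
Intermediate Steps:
G(L, r) = -26/3 (G(L, r) = -8 + (1/6)*(-4) = -8 - 2/3 = -26/3)
U(q, d) = -50/3 - 26*d/3 (U(q, d) = -8 + (1 + d)*(-26/3) = -8 + (-26/3 - 26*d/3) = -50/3 - 26*d/3)
N(Z) = 2*Z*(-4 + Z) (N(Z) = (-4 + Z)*(2*Z) = 2*Z*(-4 + Z))
(46 + l(U(3, 6))) + N(k) = (46 + (-4 - (-50/3 - 26/3*6))) + 2*6*(-4 + 6) = (46 + (-4 - (-50/3 - 52))) + 2*6*2 = (46 + (-4 - 1*(-206/3))) + 24 = (46 + (-4 + 206/3)) + 24 = (46 + 194/3) + 24 = 332/3 + 24 = 404/3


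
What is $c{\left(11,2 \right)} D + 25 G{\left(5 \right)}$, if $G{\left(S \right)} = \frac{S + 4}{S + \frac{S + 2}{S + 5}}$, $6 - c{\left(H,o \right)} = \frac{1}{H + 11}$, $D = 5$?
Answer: $\frac{28945}{418} \approx 69.246$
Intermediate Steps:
$c{\left(H,o \right)} = 6 - \frac{1}{11 + H}$ ($c{\left(H,o \right)} = 6 - \frac{1}{H + 11} = 6 - \frac{1}{11 + H}$)
$G{\left(S \right)} = \frac{4 + S}{S + \frac{2 + S}{5 + S}}$
$c{\left(11,2 \right)} D + 25 G{\left(5 \right)} = \frac{65 + 6 \cdot 11}{11 + 11} \cdot 5 + 25 \frac{20 + 5^{2} + 9 \cdot 5}{2 + 5^{2} + 6 \cdot 5} = \frac{65 + 66}{22} \cdot 5 + 25 \frac{20 + 25 + 45}{2 + 25 + 30} = \frac{1}{22} \cdot 131 \cdot 5 + 25 \cdot \frac{1}{57} \cdot 90 = \frac{131}{22} \cdot 5 + 25 \cdot \frac{1}{57} \cdot 90 = \frac{655}{22} + 25 \cdot \frac{30}{19} = \frac{655}{22} + \frac{750}{19} = \frac{28945}{418}$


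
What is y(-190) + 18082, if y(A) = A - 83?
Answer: 17809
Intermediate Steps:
y(A) = -83 + A
y(-190) + 18082 = (-83 - 190) + 18082 = -273 + 18082 = 17809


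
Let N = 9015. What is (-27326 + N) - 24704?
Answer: -43015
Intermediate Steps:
(-27326 + N) - 24704 = (-27326 + 9015) - 24704 = -18311 - 24704 = -43015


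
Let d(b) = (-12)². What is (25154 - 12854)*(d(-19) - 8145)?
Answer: -98412300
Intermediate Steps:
d(b) = 144
(25154 - 12854)*(d(-19) - 8145) = (25154 - 12854)*(144 - 8145) = 12300*(-8001) = -98412300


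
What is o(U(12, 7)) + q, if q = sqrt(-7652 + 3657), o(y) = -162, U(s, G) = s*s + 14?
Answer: -162 + I*sqrt(3995) ≈ -162.0 + 63.206*I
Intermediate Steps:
U(s, G) = 14 + s**2 (U(s, G) = s**2 + 14 = 14 + s**2)
q = I*sqrt(3995) (q = sqrt(-3995) = I*sqrt(3995) ≈ 63.206*I)
o(U(12, 7)) + q = -162 + I*sqrt(3995)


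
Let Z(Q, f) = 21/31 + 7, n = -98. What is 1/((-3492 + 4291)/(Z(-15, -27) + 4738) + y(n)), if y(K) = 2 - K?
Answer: 147116/14736369 ≈ 0.0099832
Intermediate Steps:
Z(Q, f) = 238/31 (Z(Q, f) = 21*(1/31) + 7 = 21/31 + 7 = 238/31)
1/((-3492 + 4291)/(Z(-15, -27) + 4738) + y(n)) = 1/((-3492 + 4291)/(238/31 + 4738) + (2 - 1*(-98))) = 1/(799/(147116/31) + (2 + 98)) = 1/(799*(31/147116) + 100) = 1/(24769/147116 + 100) = 1/(14736369/147116) = 147116/14736369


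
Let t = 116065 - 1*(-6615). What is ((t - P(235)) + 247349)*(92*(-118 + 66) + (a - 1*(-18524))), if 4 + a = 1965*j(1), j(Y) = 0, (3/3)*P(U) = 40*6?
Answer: 5079421704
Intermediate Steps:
P(U) = 240 (P(U) = 40*6 = 240)
t = 122680 (t = 116065 + 6615 = 122680)
a = -4 (a = -4 + 1965*0 = -4 + 0 = -4)
((t - P(235)) + 247349)*(92*(-118 + 66) + (a - 1*(-18524))) = ((122680 - 1*240) + 247349)*(92*(-118 + 66) + (-4 - 1*(-18524))) = ((122680 - 240) + 247349)*(92*(-52) + (-4 + 18524)) = (122440 + 247349)*(-4784 + 18520) = 369789*13736 = 5079421704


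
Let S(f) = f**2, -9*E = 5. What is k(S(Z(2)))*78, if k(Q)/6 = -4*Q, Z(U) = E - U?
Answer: -110032/9 ≈ -12226.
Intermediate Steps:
E = -5/9 (E = -1/9*5 = -5/9 ≈ -0.55556)
Z(U) = -5/9 - U
k(Q) = -24*Q (k(Q) = 6*(-4*Q) = -24*Q)
k(S(Z(2)))*78 = -24*(-5/9 - 1*2)**2*78 = -24*(-5/9 - 2)**2*78 = -24*(-23/9)**2*78 = -24*529/81*78 = -4232/27*78 = -110032/9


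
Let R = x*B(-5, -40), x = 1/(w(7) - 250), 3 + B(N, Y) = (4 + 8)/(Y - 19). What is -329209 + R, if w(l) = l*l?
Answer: -1301363114/3953 ≈ -3.2921e+5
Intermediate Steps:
w(l) = l²
B(N, Y) = -3 + 12/(-19 + Y) (B(N, Y) = -3 + (4 + 8)/(Y - 19) = -3 + 12/(-19 + Y))
x = -1/201 (x = 1/(7² - 250) = 1/(49 - 250) = 1/(-201) = -1/201 ≈ -0.0049751)
R = 63/3953 (R = -(23 - 1*(-40))/(67*(-19 - 40)) = -(23 + 40)/(67*(-59)) = -(-1)*63/(67*59) = -1/201*(-189/59) = 63/3953 ≈ 0.015937)
-329209 + R = -329209 + 63/3953 = -1301363114/3953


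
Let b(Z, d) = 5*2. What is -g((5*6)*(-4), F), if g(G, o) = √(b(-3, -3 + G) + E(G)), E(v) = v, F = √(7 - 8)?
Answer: -I*√110 ≈ -10.488*I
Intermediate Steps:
F = I (F = √(-1) = I ≈ 1.0*I)
b(Z, d) = 10
g(G, o) = √(10 + G)
-g((5*6)*(-4), F) = -√(10 + (5*6)*(-4)) = -√(10 + 30*(-4)) = -√(10 - 120) = -√(-110) = -I*√110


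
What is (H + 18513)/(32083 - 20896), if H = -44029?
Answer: -25516/11187 ≈ -2.2809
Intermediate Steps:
(H + 18513)/(32083 - 20896) = (-44029 + 18513)/(32083 - 20896) = -25516/11187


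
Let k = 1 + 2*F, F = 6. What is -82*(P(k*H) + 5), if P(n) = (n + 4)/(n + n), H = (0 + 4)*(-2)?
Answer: -11685/26 ≈ -449.42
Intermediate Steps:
k = 13 (k = 1 + 2*6 = 1 + 12 = 13)
H = -8 (H = 4*(-2) = -8)
P(n) = (4 + n)/(2*n) (P(n) = (4 + n)/((2*n)) = (4 + n)*(1/(2*n)) = (4 + n)/(2*n))
-82*(P(k*H) + 5) = -82*((4 + 13*(-8))/(2*((13*(-8)))) + 5) = -82*((½)*(4 - 104)/(-104) + 5) = -82*((½)*(-1/104)*(-100) + 5) = -82*(25/52 + 5) = -82*285/52 = -11685/26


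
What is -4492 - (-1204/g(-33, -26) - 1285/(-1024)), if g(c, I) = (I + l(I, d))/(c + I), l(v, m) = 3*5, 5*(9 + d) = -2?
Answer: 22128841/11264 ≈ 1964.6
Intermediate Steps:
d = -47/5 (d = -9 + (1/5)*(-2) = -9 - 2/5 = -47/5 ≈ -9.4000)
l(v, m) = 15
g(c, I) = (15 + I)/(I + c) (g(c, I) = (I + 15)/(c + I) = (15 + I)/(I + c))
-4492 - (-1204/g(-33, -26) - 1285/(-1024)) = -4492 - (-1204*(-26 - 33)/(15 - 26) - 1285/(-1024)) = -4492 - (-1204/(-11/(-59)) - 1285*(-1/1024)) = -4492 - (-1204/((-1/59*(-11))) + 1285/1024) = -4492 - (-1204/11/59 + 1285/1024) = -4492 - (-1204*59/11 + 1285/1024) = -4492 - (-71036/11 + 1285/1024) = -4492 - 1*(-72726729/11264) = -4492 + 72726729/11264 = 22128841/11264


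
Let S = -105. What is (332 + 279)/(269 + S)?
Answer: 611/164 ≈ 3.7256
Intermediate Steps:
(332 + 279)/(269 + S) = (332 + 279)/(269 - 105) = 611/164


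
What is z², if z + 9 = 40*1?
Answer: 961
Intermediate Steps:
z = 31 (z = -9 + 40*1 = -9 + 40 = 31)
z² = 31² = 961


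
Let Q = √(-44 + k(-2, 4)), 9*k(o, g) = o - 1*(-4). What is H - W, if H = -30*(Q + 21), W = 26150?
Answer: -26780 - 10*I*√394 ≈ -26780.0 - 198.49*I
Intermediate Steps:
k(o, g) = 4/9 + o/9 (k(o, g) = (o - 1*(-4))/9 = (o + 4)/9 = (4 + o)/9 = 4/9 + o/9)
Q = I*√394/3 (Q = √(-44 + (4/9 + (⅑)*(-2))) = √(-44 + (4/9 - 2/9)) = √(-44 + 2/9) = √(-394/9) = I*√394/3 ≈ 6.6165*I)
H = -630 - 10*I*√394 (H = -30*(I*√394/3 + 21) = -30*(21 + I*√394/3) = -630 - 10*I*√394 ≈ -630.0 - 198.49*I)
H - W = (-630 - 10*I*√394) - 1*26150 = (-630 - 10*I*√394) - 26150 = -26780 - 10*I*√394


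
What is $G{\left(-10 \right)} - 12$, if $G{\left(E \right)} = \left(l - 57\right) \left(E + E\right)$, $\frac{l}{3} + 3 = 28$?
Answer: $-372$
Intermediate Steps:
$l = 75$ ($l = -9 + 3 \cdot 28 = -9 + 84 = 75$)
$G{\left(E \right)} = 36 E$ ($G{\left(E \right)} = \left(75 - 57\right) \left(E + E\right) = 18 \cdot 2 E = 36 E$)
$G{\left(-10 \right)} - 12 = 36 \left(-10\right) - 12 = -360 + \left(11 - 23\right) = -360 - 12 = -372$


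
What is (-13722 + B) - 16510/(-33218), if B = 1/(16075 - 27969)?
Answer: -2710647885651/197547446 ≈ -13722.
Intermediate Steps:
B = -1/11894 (B = 1/(-11894) = -1/11894 ≈ -8.4076e-5)
(-13722 + B) - 16510/(-33218) = (-13722 - 1/11894) - 16510/(-33218) = -163209469/11894 - 16510*(-1/33218) = -163209469/11894 + 8255/16609 = -2710647885651/197547446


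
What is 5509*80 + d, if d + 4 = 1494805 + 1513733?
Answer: 3449254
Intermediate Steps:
d = 3008534 (d = -4 + (1494805 + 1513733) = -4 + 3008538 = 3008534)
5509*80 + d = 5509*80 + 3008534 = 440720 + 3008534 = 3449254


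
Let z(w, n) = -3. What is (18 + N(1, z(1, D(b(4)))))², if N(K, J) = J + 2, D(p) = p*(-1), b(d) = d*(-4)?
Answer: 289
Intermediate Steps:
b(d) = -4*d
D(p) = -p
N(K, J) = 2 + J
(18 + N(1, z(1, D(b(4)))))² = (18 + (2 - 3))² = (18 - 1)² = 17² = 289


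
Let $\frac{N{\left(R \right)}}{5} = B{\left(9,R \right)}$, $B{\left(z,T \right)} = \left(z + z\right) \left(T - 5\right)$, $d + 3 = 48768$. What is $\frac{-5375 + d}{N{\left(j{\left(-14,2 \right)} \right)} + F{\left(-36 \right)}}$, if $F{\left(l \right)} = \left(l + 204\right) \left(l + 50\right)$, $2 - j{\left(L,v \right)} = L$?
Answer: $\frac{21695}{1671} \approx 12.983$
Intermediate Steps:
$d = 48765$ ($d = -3 + 48768 = 48765$)
$j{\left(L,v \right)} = 2 - L$
$F{\left(l \right)} = \left(50 + l\right) \left(204 + l\right)$ ($F{\left(l \right)} = \left(204 + l\right) \left(50 + l\right) = \left(50 + l\right) \left(204 + l\right)$)
$B{\left(z,T \right)} = 2 z \left(-5 + T\right)$
$N{\left(R \right)} = -450 + 90 R$ ($N{\left(R \right)} = 5 \cdot 2 \cdot 9 \left(-5 + R\right) = 5 \left(-90 + 18 R\right) = -450 + 90 R$)
$\frac{-5375 + d}{N{\left(j{\left(-14,2 \right)} \right)} + F{\left(-36 \right)}} = \frac{-5375 + 48765}{\left(-450 + 90 \left(2 - -14\right)\right) + \left(10200 + \left(-36\right)^{2} + 254 \left(-36\right)\right)} = \frac{43390}{\left(-450 + 90 \left(2 + 14\right)\right) + \left(10200 + 1296 - 9144\right)} = \frac{43390}{\left(-450 + 90 \cdot 16\right) + 2352} = \frac{43390}{\left(-450 + 1440\right) + 2352} = \frac{43390}{990 + 2352} = \frac{43390}{3342} = 43390 \cdot \frac{1}{3342} = \frac{21695}{1671}$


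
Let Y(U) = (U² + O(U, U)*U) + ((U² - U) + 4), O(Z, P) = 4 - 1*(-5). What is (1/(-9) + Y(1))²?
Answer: 15625/81 ≈ 192.90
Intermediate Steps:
O(Z, P) = 9 (O(Z, P) = 4 + 5 = 9)
Y(U) = 4 + 2*U² + 8*U (Y(U) = (U² + 9*U) + ((U² - U) + 4) = (U² + 9*U) + (4 + U² - U) = 4 + 2*U² + 8*U)
(1/(-9) + Y(1))² = (1/(-9) + (4 + 2*1² + 8*1))² = (-⅑ + (4 + 2*1 + 8))² = (-⅑ + (4 + 2 + 8))² = (-⅑ + 14)² = (125/9)² = 15625/81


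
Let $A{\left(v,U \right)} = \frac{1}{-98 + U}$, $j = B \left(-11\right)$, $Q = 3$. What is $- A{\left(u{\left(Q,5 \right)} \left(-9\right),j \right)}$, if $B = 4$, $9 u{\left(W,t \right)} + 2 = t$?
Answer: $\frac{1}{142} \approx 0.0070423$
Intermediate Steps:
$u{\left(W,t \right)} = - \frac{2}{9} + \frac{t}{9}$
$j = -44$ ($j = 4 \left(-11\right) = -44$)
$- A{\left(u{\left(Q,5 \right)} \left(-9\right),j \right)} = - \frac{1}{-98 - 44} = - \frac{1}{-142} = \left(-1\right) \left(- \frac{1}{142}\right) = \frac{1}{142}$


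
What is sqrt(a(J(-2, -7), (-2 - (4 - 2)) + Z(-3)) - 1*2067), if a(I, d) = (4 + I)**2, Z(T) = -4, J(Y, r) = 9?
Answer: I*sqrt(1898) ≈ 43.566*I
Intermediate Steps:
sqrt(a(J(-2, -7), (-2 - (4 - 2)) + Z(-3)) - 1*2067) = sqrt((4 + 9)**2 - 1*2067) = sqrt(13**2 - 2067) = sqrt(169 - 2067) = sqrt(-1898) = I*sqrt(1898)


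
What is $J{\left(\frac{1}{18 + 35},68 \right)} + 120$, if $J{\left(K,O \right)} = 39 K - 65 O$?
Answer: $- \frac{227861}{53} \approx -4299.3$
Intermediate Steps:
$J{\left(K,O \right)} = - 65 O + 39 K$
$J{\left(\frac{1}{18 + 35},68 \right)} + 120 = \left(\left(-65\right) 68 + \frac{39}{18 + 35}\right) + 120 = \left(-4420 + \frac{39}{53}\right) + 120 = - \frac{234221}{53} + 120 = - \frac{227861}{53}$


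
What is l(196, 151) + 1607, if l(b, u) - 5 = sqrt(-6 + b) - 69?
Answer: 1543 + sqrt(190) ≈ 1556.8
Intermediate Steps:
l(b, u) = -64 + sqrt(-6 + b) (l(b, u) = 5 + (sqrt(-6 + b) - 69) = 5 + (-69 + sqrt(-6 + b)) = -64 + sqrt(-6 + b))
l(196, 151) + 1607 = (-64 + sqrt(-6 + 196)) + 1607 = (-64 + sqrt(190)) + 1607 = 1543 + sqrt(190)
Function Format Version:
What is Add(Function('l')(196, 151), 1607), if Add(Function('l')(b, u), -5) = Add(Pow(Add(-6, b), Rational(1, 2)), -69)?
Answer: Add(1543, Pow(190, Rational(1, 2))) ≈ 1556.8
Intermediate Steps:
Function('l')(b, u) = Add(-64, Pow(Add(-6, b), Rational(1, 2))) (Function('l')(b, u) = Add(5, Add(Pow(Add(-6, b), Rational(1, 2)), -69)) = Add(5, Add(-69, Pow(Add(-6, b), Rational(1, 2)))) = Add(-64, Pow(Add(-6, b), Rational(1, 2))))
Add(Function('l')(196, 151), 1607) = Add(Add(-64, Pow(Add(-6, 196), Rational(1, 2))), 1607) = Add(Add(-64, Pow(190, Rational(1, 2))), 1607) = Add(1543, Pow(190, Rational(1, 2)))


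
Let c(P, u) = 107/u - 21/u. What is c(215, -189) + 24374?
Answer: 4606600/189 ≈ 24374.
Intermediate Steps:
c(P, u) = 86/u
c(215, -189) + 24374 = 86/(-189) + 24374 = 86*(-1/189) + 24374 = -86/189 + 24374 = 4606600/189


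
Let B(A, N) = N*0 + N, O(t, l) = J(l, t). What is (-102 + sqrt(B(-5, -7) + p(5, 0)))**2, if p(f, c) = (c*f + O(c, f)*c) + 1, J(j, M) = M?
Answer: (102 - I*sqrt(6))**2 ≈ 10398.0 - 499.7*I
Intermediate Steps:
O(t, l) = t
B(A, N) = N (B(A, N) = 0 + N = N)
p(f, c) = 1 + c**2 + c*f (p(f, c) = (c*f + c*c) + 1 = (c*f + c**2) + 1 = (c**2 + c*f) + 1 = 1 + c**2 + c*f)
(-102 + sqrt(B(-5, -7) + p(5, 0)))**2 = (-102 + sqrt(-7 + (1 + 0**2 + 0*5)))**2 = (-102 + sqrt(-7 + (1 + 0 + 0)))**2 = (-102 + sqrt(-7 + 1))**2 = (-102 + sqrt(-6))**2 = (-102 + I*sqrt(6))**2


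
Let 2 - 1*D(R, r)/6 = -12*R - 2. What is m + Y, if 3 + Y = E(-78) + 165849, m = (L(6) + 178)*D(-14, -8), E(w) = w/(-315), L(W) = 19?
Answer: -2940184/105 ≈ -28002.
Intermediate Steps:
D(R, r) = 24 + 72*R (D(R, r) = 12 - 6*(-12*R - 2) = 12 - 6*(-2 - 12*R) = 12 + (12 + 72*R) = 24 + 72*R)
E(w) = -w/315 (E(w) = w*(-1/315) = -w/315)
m = -193848 (m = (19 + 178)*(24 + 72*(-14)) = 197*(24 - 1008) = 197*(-984) = -193848)
Y = 17413856/105 (Y = -3 + (-1/315*(-78) + 165849) = -3 + (26/105 + 165849) = -3 + 17414171/105 = 17413856/105 ≈ 1.6585e+5)
m + Y = -193848 + 17413856/105 = -2940184/105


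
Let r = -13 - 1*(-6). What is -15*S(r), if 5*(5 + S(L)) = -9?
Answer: 102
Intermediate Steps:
r = -7 (r = -13 + 6 = -7)
S(L) = -34/5 (S(L) = -5 + (⅕)*(-9) = -5 - 9/5 = -34/5)
-15*S(r) = -15*(-34/5) = 102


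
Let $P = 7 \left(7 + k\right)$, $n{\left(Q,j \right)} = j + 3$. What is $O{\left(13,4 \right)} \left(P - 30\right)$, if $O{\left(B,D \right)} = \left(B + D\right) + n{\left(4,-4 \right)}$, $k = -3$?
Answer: $-32$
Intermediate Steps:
$n{\left(Q,j \right)} = 3 + j$
$O{\left(B,D \right)} = -1 + B + D$ ($O{\left(B,D \right)} = \left(B + D\right) + \left(3 - 4\right) = \left(B + D\right) - 1 = -1 + B + D$)
$P = 28$ ($P = 7 \left(7 - 3\right) = 7 \cdot 4 = 28$)
$O{\left(13,4 \right)} \left(P - 30\right) = \left(-1 + 13 + 4\right) \left(28 - 30\right) = 16 \left(-2\right) = -32$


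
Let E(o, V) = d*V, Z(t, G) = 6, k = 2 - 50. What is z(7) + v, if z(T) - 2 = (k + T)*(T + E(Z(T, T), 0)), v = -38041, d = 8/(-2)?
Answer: -38326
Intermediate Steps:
k = -48
d = -4 (d = 8*(-1/2) = -4)
E(o, V) = -4*V
z(T) = 2 + T*(-48 + T) (z(T) = 2 + (-48 + T)*(T - 4*0) = 2 + (-48 + T)*(T + 0) = 2 + (-48 + T)*T = 2 + T*(-48 + T))
z(7) + v = (2 + 7**2 - 48*7) - 38041 = (2 + 49 - 336) - 38041 = -285 - 38041 = -38326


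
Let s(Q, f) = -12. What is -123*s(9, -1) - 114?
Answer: 1362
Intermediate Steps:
-123*s(9, -1) - 114 = -123*(-12) - 114 = 1476 - 114 = 1362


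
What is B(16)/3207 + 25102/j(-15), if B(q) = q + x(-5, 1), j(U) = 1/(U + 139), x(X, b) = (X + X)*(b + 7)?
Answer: 9982262072/3207 ≈ 3.1126e+6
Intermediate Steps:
x(X, b) = 2*X*(7 + b) (x(X, b) = (2*X)*(7 + b) = 2*X*(7 + b))
j(U) = 1/(139 + U)
B(q) = -80 + q (B(q) = q + 2*(-5)*(7 + 1) = q + 2*(-5)*8 = q - 80 = -80 + q)
B(16)/3207 + 25102/j(-15) = (-80 + 16)/3207 + 25102/(1/(139 - 15)) = -64*1/3207 + 25102/(1/124) = -64/3207 + 25102/(1/124) = -64/3207 + 25102*124 = -64/3207 + 3112648 = 9982262072/3207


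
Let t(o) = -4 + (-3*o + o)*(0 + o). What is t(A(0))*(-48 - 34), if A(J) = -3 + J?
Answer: 1804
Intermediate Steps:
t(o) = -4 - 2*o² (t(o) = -4 + (-2*o)*o = -4 - 2*o²)
t(A(0))*(-48 - 34) = (-4 - 2*(-3 + 0)²)*(-48 - 34) = (-4 - 2*(-3)²)*(-82) = (-4 - 2*9)*(-82) = (-4 - 18)*(-82) = -22*(-82) = 1804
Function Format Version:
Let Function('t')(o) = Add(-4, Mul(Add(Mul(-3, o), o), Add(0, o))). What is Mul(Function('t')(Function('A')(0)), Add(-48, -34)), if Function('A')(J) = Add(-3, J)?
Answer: 1804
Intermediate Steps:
Function('t')(o) = Add(-4, Mul(-2, Pow(o, 2))) (Function('t')(o) = Add(-4, Mul(Mul(-2, o), o)) = Add(-4, Mul(-2, Pow(o, 2))))
Mul(Function('t')(Function('A')(0)), Add(-48, -34)) = Mul(Add(-4, Mul(-2, Pow(Add(-3, 0), 2))), Add(-48, -34)) = Mul(Add(-4, Mul(-2, Pow(-3, 2))), -82) = Mul(Add(-4, Mul(-2, 9)), -82) = Mul(Add(-4, -18), -82) = Mul(-22, -82) = 1804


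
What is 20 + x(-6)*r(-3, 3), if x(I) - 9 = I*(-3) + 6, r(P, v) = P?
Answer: -79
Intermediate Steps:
x(I) = 15 - 3*I (x(I) = 9 + (I*(-3) + 6) = 9 + (-3*I + 6) = 9 + (6 - 3*I) = 15 - 3*I)
20 + x(-6)*r(-3, 3) = 20 + (15 - 3*(-6))*(-3) = 20 + (15 + 18)*(-3) = 20 + 33*(-3) = 20 - 99 = -79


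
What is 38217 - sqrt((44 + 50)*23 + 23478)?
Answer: 38217 - 2*sqrt(6410) ≈ 38057.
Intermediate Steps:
38217 - sqrt((44 + 50)*23 + 23478) = 38217 - sqrt(94*23 + 23478) = 38217 - sqrt(2162 + 23478) = 38217 - sqrt(25640) = 38217 - 2*sqrt(6410)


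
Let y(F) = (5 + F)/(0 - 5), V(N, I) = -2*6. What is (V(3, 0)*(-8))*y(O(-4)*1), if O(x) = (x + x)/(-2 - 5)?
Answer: -4128/35 ≈ -117.94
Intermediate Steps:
V(N, I) = -12
O(x) = -2*x/7 (O(x) = (2*x)/(-7) = (2*x)*(-1/7) = -2*x/7)
y(F) = -1 - F/5 (y(F) = (5 + F)/(-5) = (5 + F)*(-1/5) = -1 - F/5)
(V(3, 0)*(-8))*y(O(-4)*1) = (-12*(-8))*(-1 - (-2/7*(-4))/5) = 96*(-1 - 8/35) = 96*(-43/35) = -4128/35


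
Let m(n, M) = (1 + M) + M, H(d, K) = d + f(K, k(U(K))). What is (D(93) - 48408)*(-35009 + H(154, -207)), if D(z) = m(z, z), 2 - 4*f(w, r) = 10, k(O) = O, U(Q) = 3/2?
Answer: 1680839397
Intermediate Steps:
U(Q) = 3/2 (U(Q) = 3*(½) = 3/2)
f(w, r) = -2 (f(w, r) = ½ - ¼*10 = ½ - 5/2 = -2)
H(d, K) = -2 + d (H(d, K) = d - 2 = -2 + d)
m(n, M) = 1 + 2*M
D(z) = 1 + 2*z
(D(93) - 48408)*(-35009 + H(154, -207)) = ((1 + 2*93) - 48408)*(-35009 + (-2 + 154)) = ((1 + 186) - 48408)*(-35009 + 152) = (187 - 48408)*(-34857) = -48221*(-34857) = 1680839397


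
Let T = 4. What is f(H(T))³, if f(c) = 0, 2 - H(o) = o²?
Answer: 0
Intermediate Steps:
H(o) = 2 - o²
f(H(T))³ = 0³ = 0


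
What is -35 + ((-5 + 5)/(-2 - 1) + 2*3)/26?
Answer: -452/13 ≈ -34.769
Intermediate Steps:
-35 + ((-5 + 5)/(-2 - 1) + 2*3)/26 = -35 + (0/(-3) + 6)/26 = -35 + (0*(-⅓) + 6)/26 = -35 + (0 + 6)/26 = -35 + (1/26)*6 = -35 + 3/13 = -452/13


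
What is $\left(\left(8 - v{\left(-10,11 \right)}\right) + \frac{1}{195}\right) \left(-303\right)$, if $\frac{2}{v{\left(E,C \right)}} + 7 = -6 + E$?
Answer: $- \frac{3665593}{1495} \approx -2451.9$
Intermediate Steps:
$v{\left(E,C \right)} = \frac{2}{-13 + E}$ ($v{\left(E,C \right)} = \frac{2}{-7 + \left(-6 + E\right)} = \frac{2}{-13 + E}$)
$\left(\left(8 - v{\left(-10,11 \right)}\right) + \frac{1}{195}\right) \left(-303\right) = \left(\left(8 - \frac{2}{-13 - 10}\right) + \frac{1}{195}\right) \left(-303\right) = \left(\left(8 - \frac{2}{-23}\right) + \frac{1}{195}\right) \left(-303\right) = \left(\left(8 - 2 \left(- \frac{1}{23}\right)\right) + \frac{1}{195}\right) \left(-303\right) = \left(\left(8 - - \frac{2}{23}\right) + \frac{1}{195}\right) \left(-303\right) = \left(\left(8 + \frac{2}{23}\right) + \frac{1}{195}\right) \left(-303\right) = \left(\frac{186}{23} + \frac{1}{195}\right) \left(-303\right) = \frac{36293}{4485} \left(-303\right) = - \frac{3665593}{1495}$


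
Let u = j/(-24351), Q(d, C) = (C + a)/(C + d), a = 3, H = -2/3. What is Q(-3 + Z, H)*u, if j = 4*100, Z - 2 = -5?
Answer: 140/24351 ≈ 0.0057492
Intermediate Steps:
H = -2/3 (H = -2*1/3 = -2/3 ≈ -0.66667)
Z = -3 (Z = 2 - 5 = -3)
j = 400
Q(d, C) = (3 + C)/(C + d) (Q(d, C) = (C + 3)/(C + d) = (3 + C)/(C + d))
u = -400/24351 (u = 400/(-24351) = 400*(-1/24351) = -400/24351 ≈ -0.016426)
Q(-3 + Z, H)*u = ((3 - 2/3)/(-2/3 + (-3 - 3)))*(-400/24351) = ((7/3)/(-2/3 - 6))*(-400/24351) = ((7/3)/(-20/3))*(-400/24351) = -3/20*7/3*(-400/24351) = -7/20*(-400/24351) = 140/24351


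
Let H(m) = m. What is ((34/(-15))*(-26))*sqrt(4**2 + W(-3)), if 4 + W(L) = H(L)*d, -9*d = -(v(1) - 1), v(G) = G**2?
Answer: 1768*sqrt(3)/15 ≈ 204.15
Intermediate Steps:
d = 0 (d = -(-1)*(1**2 - 1)/9 = -(-1)*(1 - 1)/9 = -(-1)*0/9 = -1/9*0 = 0)
W(L) = -4 (W(L) = -4 + L*0 = -4 + 0 = -4)
((34/(-15))*(-26))*sqrt(4**2 + W(-3)) = ((34/(-15))*(-26))*sqrt(4**2 - 4) = ((34*(-1/15))*(-26))*sqrt(16 - 4) = (-34/15*(-26))*sqrt(12) = 884*(2*sqrt(3))/15 = 1768*sqrt(3)/15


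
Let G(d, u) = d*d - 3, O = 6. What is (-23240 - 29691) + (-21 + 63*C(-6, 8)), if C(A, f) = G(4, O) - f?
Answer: -52637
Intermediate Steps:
G(d, u) = -3 + d² (G(d, u) = d² - 3 = -3 + d²)
C(A, f) = 13 - f (C(A, f) = (-3 + 4²) - f = (-3 + 16) - f = 13 - f)
(-23240 - 29691) + (-21 + 63*C(-6, 8)) = (-23240 - 29691) + (-21 + 63*(13 - 1*8)) = -52931 + (-21 + 63*(13 - 8)) = -52931 + (-21 + 63*5) = -52931 + (-21 + 315) = -52931 + 294 = -52637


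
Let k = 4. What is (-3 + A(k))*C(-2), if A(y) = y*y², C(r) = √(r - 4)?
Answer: 61*I*√6 ≈ 149.42*I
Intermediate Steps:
C(r) = √(-4 + r)
A(y) = y³
(-3 + A(k))*C(-2) = (-3 + 4³)*√(-4 - 2) = (-3 + 64)*√(-6) = 61*(I*√6) = 61*I*√6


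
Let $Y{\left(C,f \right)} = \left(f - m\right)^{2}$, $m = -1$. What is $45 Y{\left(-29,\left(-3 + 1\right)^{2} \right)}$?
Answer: $1125$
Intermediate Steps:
$Y{\left(C,f \right)} = \left(1 + f\right)^{2}$ ($Y{\left(C,f \right)} = \left(f - -1\right)^{2} = \left(f + 1\right)^{2} = \left(1 + f\right)^{2}$)
$45 Y{\left(-29,\left(-3 + 1\right)^{2} \right)} = 45 \left(1 + \left(-3 + 1\right)^{2}\right)^{2} = 45 \left(1 + \left(-2\right)^{2}\right)^{2} = 45 \left(1 + 4\right)^{2} = 45 \cdot 5^{2} = 45 \cdot 25 = 1125$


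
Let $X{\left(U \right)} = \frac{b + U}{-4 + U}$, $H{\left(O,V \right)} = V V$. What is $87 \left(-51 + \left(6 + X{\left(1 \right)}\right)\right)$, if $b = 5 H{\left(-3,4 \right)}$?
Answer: $-6264$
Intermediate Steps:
$H{\left(O,V \right)} = V^{2}$
$b = 80$ ($b = 5 \cdot 4^{2} = 5 \cdot 16 = 80$)
$X{\left(U \right)} = \frac{80 + U}{-4 + U}$
$87 \left(-51 + \left(6 + X{\left(1 \right)}\right)\right) = 87 \left(-51 + \left(6 + \frac{80 + 1}{-4 + 1}\right)\right) = 87 \left(-51 + \left(6 + \frac{1}{-3} \cdot 81\right)\right) = 87 \left(-51 + \left(6 - 27\right)\right) = 87 \left(-51 - 21\right) = 87 \left(-72\right) = -6264$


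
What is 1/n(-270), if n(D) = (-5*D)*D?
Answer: -1/364500 ≈ -2.7435e-6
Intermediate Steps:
n(D) = -5*D²
1/n(-270) = 1/(-5*(-270)²) = 1/(-5*72900) = 1/(-364500) = -1/364500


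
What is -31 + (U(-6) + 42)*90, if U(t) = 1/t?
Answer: 3734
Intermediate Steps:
-31 + (U(-6) + 42)*90 = -31 + (1/(-6) + 42)*90 = -31 + (-⅙ + 42)*90 = -31 + (251/6)*90 = -31 + 3765 = 3734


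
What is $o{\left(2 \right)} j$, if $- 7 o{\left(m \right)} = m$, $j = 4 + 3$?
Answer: $-2$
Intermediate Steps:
$j = 7$
$o{\left(m \right)} = - \frac{m}{7}$
$o{\left(2 \right)} j = \left(- \frac{1}{7}\right) 2 \cdot 7 = \left(- \frac{2}{7}\right) 7 = -2$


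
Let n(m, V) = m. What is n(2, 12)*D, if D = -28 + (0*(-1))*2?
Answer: -56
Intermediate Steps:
D = -28 (D = -28 + 0*2 = -28 + 0 = -28)
n(2, 12)*D = 2*(-28) = -56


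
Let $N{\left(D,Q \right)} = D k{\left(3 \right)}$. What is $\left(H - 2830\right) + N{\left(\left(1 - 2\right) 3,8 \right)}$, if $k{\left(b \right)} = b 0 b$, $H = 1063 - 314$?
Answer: $-2081$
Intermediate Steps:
$H = 749$
$k{\left(b \right)} = 0$ ($k{\left(b \right)} = 0 b = 0$)
$N{\left(D,Q \right)} = 0$ ($N{\left(D,Q \right)} = D 0 = 0$)
$\left(H - 2830\right) + N{\left(\left(1 - 2\right) 3,8 \right)} = \left(749 - 2830\right) + 0 = -2081 + 0 = -2081$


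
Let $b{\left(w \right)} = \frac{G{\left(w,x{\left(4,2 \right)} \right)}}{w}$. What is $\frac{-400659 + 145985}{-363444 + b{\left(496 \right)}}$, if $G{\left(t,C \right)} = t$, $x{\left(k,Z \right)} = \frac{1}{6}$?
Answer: $\frac{254674}{363443} \approx 0.70073$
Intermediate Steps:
$x{\left(k,Z \right)} = \frac{1}{6}$
$b{\left(w \right)} = 1$ ($b{\left(w \right)} = \frac{w}{w} = 1$)
$\frac{-400659 + 145985}{-363444 + b{\left(496 \right)}} = \frac{-400659 + 145985}{-363444 + 1} = - \frac{254674}{-363443} = \left(-254674\right) \left(- \frac{1}{363443}\right) = \frac{254674}{363443}$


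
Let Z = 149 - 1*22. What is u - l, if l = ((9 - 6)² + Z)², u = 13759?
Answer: -4737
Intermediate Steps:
Z = 127 (Z = 149 - 22 = 127)
l = 18496 (l = ((9 - 6)² + 127)² = (3² + 127)² = (9 + 127)² = 136² = 18496)
u - l = 13759 - 1*18496 = 13759 - 18496 = -4737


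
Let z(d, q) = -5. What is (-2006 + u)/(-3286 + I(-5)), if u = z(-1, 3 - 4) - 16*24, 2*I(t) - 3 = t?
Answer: 2395/3287 ≈ 0.72863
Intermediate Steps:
I(t) = 3/2 + t/2
u = -389 (u = -5 - 16*24 = -5 - 384 = -389)
(-2006 + u)/(-3286 + I(-5)) = (-2006 - 389)/(-3286 + (3/2 + (½)*(-5))) = -2395/(-3286 + (3/2 - 5/2)) = -2395/(-3286 - 1) = -2395/(-3287) = -2395*(-1/3287) = 2395/3287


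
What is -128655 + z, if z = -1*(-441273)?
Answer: 312618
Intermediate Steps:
z = 441273
-128655 + z = -128655 + 441273 = 312618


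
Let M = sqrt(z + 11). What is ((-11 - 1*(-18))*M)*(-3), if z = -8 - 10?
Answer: -21*I*sqrt(7) ≈ -55.561*I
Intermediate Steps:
z = -18
M = I*sqrt(7) (M = sqrt(-18 + 11) = sqrt(-7) = I*sqrt(7) ≈ 2.6458*I)
((-11 - 1*(-18))*M)*(-3) = ((-11 - 1*(-18))*(I*sqrt(7)))*(-3) = ((-11 + 18)*(I*sqrt(7)))*(-3) = (7*(I*sqrt(7)))*(-3) = (7*I*sqrt(7))*(-3) = -21*I*sqrt(7)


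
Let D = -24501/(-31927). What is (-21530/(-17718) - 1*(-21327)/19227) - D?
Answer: 2822353204501/1812729846837 ≈ 1.5570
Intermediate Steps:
D = 24501/31927 (D = -24501*(-1/31927) = 24501/31927 ≈ 0.76741)
(-21530/(-17718) - 1*(-21327)/19227) - D = (-21530/(-17718) - 1*(-21327)/19227) - 1*24501/31927 = (-21530*(-1/17718) + 21327*(1/19227)) - 24501/31927 = (10765/8859 + 7109/6409) - 24501/31927 = 131971516/56777331 - 24501/31927 = 2822353204501/1812729846837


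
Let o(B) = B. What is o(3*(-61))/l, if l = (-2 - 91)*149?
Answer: 61/4619 ≈ 0.013206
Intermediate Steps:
l = -13857 (l = -93*149 = -13857)
o(3*(-61))/l = (3*(-61))/(-13857) = -183*(-1/13857) = 61/4619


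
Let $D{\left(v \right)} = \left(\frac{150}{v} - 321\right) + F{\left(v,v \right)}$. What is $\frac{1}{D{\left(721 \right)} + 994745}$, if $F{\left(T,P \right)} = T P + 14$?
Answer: $\frac{721}{1091795309} \approx 6.6038 \cdot 10^{-7}$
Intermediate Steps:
$F{\left(T,P \right)} = 14 + P T$ ($F{\left(T,P \right)} = P T + 14 = 14 + P T$)
$D{\left(v \right)} = -307 + v^{2} + \frac{150}{v}$ ($D{\left(v \right)} = \left(\frac{150}{v} - 321\right) + \left(14 + v v\right) = \left(-321 + \frac{150}{v}\right) + \left(14 + v^{2}\right) = -307 + v^{2} + \frac{150}{v}$)
$\frac{1}{D{\left(721 \right)} + 994745} = \frac{1}{\left(-307 + 721^{2} + \frac{150}{721}\right) + 994745} = \frac{1}{\left(-307 + 519841 + 150 \cdot \frac{1}{721}\right) + 994745} = \frac{1}{\left(-307 + 519841 + \frac{150}{721}\right) + 994745} = \frac{1}{\frac{374584164}{721} + 994745} = \frac{1}{\frac{1091795309}{721}} = \frac{721}{1091795309}$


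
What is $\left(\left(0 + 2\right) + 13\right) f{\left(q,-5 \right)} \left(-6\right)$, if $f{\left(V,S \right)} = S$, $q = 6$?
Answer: $450$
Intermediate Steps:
$\left(\left(0 + 2\right) + 13\right) f{\left(q,-5 \right)} \left(-6\right) = \left(\left(0 + 2\right) + 13\right) \left(-5\right) \left(-6\right) = \left(2 + 13\right) \left(-5\right) \left(-6\right) = 15 \left(-5\right) \left(-6\right) = \left(-75\right) \left(-6\right) = 450$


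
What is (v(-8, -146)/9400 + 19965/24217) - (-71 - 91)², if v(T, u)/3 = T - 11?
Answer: -5973992620569/227639800 ≈ -26243.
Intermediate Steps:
v(T, u) = -33 + 3*T (v(T, u) = 3*(T - 11) = 3*(-11 + T) = -33 + 3*T)
(v(-8, -146)/9400 + 19965/24217) - (-71 - 91)² = ((-33 + 3*(-8))/9400 + 19965/24217) - (-71 - 91)² = ((-33 - 24)*(1/9400) + 19965*(1/24217)) - 1*(-162)² = (-57*1/9400 + 19965/24217) - 1*26244 = (-57/9400 + 19965/24217) - 26244 = 186290631/227639800 - 26244 = -5973992620569/227639800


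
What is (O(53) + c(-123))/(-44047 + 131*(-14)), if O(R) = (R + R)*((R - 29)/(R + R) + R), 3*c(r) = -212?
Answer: -16714/137643 ≈ -0.12143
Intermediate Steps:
c(r) = -212/3 (c(r) = (1/3)*(-212) = -212/3)
O(R) = 2*R*(R + (-29 + R)/(2*R)) (O(R) = (2*R)*((-29 + R)/((2*R)) + R) = (2*R)*((-29 + R)*(1/(2*R)) + R) = (2*R)*((-29 + R)/(2*R) + R) = (2*R)*(R + (-29 + R)/(2*R)) = 2*R*(R + (-29 + R)/(2*R)))
(O(53) + c(-123))/(-44047 + 131*(-14)) = ((-29 + 53 + 2*53**2) - 212/3)/(-44047 + 131*(-14)) = ((-29 + 53 + 2*2809) - 212/3)/(-44047 - 1834) = ((-29 + 53 + 5618) - 212/3)/(-45881) = (5642 - 212/3)*(-1/45881) = (16714/3)*(-1/45881) = -16714/137643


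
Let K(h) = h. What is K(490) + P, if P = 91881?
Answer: 92371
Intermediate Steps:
K(490) + P = 490 + 91881 = 92371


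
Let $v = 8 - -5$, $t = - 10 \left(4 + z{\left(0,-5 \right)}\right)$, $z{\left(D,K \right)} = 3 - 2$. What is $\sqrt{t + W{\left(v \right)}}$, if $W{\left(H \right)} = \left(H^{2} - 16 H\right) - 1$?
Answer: $3 i \sqrt{10} \approx 9.4868 i$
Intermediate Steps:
$z{\left(D,K \right)} = 1$ ($z{\left(D,K \right)} = 3 - 2 = 1$)
$t = -50$ ($t = - 10 \left(4 + 1\right) = \left(-10\right) 5 = -50$)
$v = 13$ ($v = 8 + 5 = 13$)
$W{\left(H \right)} = -1 + H^{2} - 16 H$
$\sqrt{t + W{\left(v \right)}} = \sqrt{-50 - \left(209 - 169\right)} = \sqrt{-50 - 40} = \sqrt{-90} = 3 i \sqrt{10}$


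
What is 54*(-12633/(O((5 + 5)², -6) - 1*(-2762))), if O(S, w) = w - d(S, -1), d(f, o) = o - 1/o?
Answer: -341091/1378 ≈ -247.53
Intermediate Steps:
O(S, w) = w (O(S, w) = w - (-1 - 1/(-1)) = w - (-1 - 1*(-1)) = w - (-1 + 1) = w - 1*0 = w + 0 = w)
54*(-12633/(O((5 + 5)², -6) - 1*(-2762))) = 54*(-12633/(-6 - 1*(-2762))) = 54*(-12633/(-6 + 2762)) = 54*(-12633/2756) = -341091/1378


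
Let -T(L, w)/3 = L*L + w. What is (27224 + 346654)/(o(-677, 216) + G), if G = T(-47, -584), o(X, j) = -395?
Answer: -186939/2635 ≈ -70.945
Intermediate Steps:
T(L, w) = -3*w - 3*L**2 (T(L, w) = -3*(L*L + w) = -3*(L**2 + w) = -3*(w + L**2) = -3*w - 3*L**2)
G = -4875 (G = -3*(-584) - 3*(-47)**2 = 1752 - 3*2209 = 1752 - 6627 = -4875)
(27224 + 346654)/(o(-677, 216) + G) = (27224 + 346654)/(-395 - 4875) = 373878/(-5270) = 373878*(-1/5270) = -186939/2635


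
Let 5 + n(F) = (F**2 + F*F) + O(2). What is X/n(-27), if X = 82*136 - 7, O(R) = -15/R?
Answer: 22290/2891 ≈ 7.7101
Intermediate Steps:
X = 11145 (X = 11152 - 7 = 11145)
n(F) = -25/2 + 2*F**2 (n(F) = -5 + ((F**2 + F*F) - 15/2) = -5 + ((F**2 + F**2) - 15*1/2) = -5 + (2*F**2 - 15/2) = -5 + (-15/2 + 2*F**2) = -25/2 + 2*F**2)
X/n(-27) = 11145/(-25/2 + 2*(-27)**2) = 11145/(-25/2 + 2*729) = 11145/(-25/2 + 1458) = 11145/(2891/2) = 11145*(2/2891) = 22290/2891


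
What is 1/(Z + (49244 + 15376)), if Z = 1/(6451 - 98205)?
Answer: 91754/5929143479 ≈ 1.5475e-5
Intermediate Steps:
Z = -1/91754 (Z = 1/(-91754) = -1/91754 ≈ -1.0899e-5)
1/(Z + (49244 + 15376)) = 1/(-1/91754 + (49244 + 15376)) = 1/(-1/91754 + 64620) = 1/(5929143479/91754) = 91754/5929143479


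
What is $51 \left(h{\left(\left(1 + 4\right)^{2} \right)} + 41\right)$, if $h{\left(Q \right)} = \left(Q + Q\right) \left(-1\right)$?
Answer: $-459$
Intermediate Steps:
$h{\left(Q \right)} = - 2 Q$ ($h{\left(Q \right)} = 2 Q \left(-1\right) = - 2 Q$)
$51 \left(h{\left(\left(1 + 4\right)^{2} \right)} + 41\right) = 51 \left(- 2 \left(1 + 4\right)^{2} + 41\right) = 51 \left(- 2 \cdot 5^{2} + 41\right) = 51 \left(\left(-2\right) 25 + 41\right) = 51 \left(-50 + 41\right) = 51 \left(-9\right) = -459$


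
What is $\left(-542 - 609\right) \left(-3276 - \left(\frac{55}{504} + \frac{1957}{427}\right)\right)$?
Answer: $\frac{116091705053}{30744} \approx 3.7761 \cdot 10^{6}$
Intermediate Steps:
$\left(-542 - 609\right) \left(-3276 - \left(\frac{55}{504} + \frac{1957}{427}\right)\right) = - 1151 \left(-3276 - \left(\frac{1957}{427} + \frac{165}{1512}\right)\right) = - 1151 \left(-3276 - \frac{144259}{30744}\right) = \left(-1151\right) \left(- \frac{100861603}{30744}\right) = \frac{116091705053}{30744}$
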